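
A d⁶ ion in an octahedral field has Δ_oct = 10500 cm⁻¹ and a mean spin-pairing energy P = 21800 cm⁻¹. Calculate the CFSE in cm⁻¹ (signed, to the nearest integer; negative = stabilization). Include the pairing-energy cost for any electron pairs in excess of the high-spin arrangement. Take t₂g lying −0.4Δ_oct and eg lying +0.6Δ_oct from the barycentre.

-4200

Since Δ_oct = 10500 cm⁻¹ < P = 21800 cm⁻¹, the complex adopts the high-spin configuration.
That gives t₂g⁴ eg².
Orbital CFSE = -0.4Δ_oct = -0.4 × 10500 = -4200 cm⁻¹.
High-spin has no excess pairs, so no pairing correction applies.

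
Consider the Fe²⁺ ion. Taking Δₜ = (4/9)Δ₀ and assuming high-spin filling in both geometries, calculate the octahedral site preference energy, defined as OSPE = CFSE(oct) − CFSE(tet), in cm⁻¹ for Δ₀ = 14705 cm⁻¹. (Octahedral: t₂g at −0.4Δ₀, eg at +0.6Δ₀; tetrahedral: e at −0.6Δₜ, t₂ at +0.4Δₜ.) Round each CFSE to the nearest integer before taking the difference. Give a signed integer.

-1961

Fe sits in group 8; removing 2 electrons leaves Fe²⁺ with 8 − 2 = 6 d electrons.
Octahedral high-spin t₂g⁴ eg²: CFSE = -0.4 × 14705 = -5882 cm⁻¹.
Tetrahedral: e³ t₂³, CFSE = 3(−0.6) + 3(+0.4) = -0.6Δₜ = -0.6 × (4/9) × 14705 = -3921 cm⁻¹.
Subtracting, OSPE = -5882 − (-3921) = -1961 cm⁻¹.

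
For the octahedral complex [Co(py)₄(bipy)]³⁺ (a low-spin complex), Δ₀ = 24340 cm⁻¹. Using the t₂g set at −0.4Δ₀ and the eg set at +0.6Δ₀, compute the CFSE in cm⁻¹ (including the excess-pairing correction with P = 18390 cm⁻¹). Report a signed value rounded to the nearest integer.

-21636

Ligand charges: 4×(+0) from py and 1×(+0) from bipy sum to +0; with overall charge +3, Co is +3.
Co is in group 9, so Co³⁺ is d⁶ (9 − 3 = 6).
Electron filling gives t₂g⁶ eg⁰.
CFSE(orbital) = 6×(-0.4Δ₀) + 0×(0.6Δ₀) = -2.4Δ₀; with Δ₀ = 24340 cm⁻¹ that is -58416 cm⁻¹.
High-spin d⁶ would be t₂g⁴ eg² with 1 pair; low-spin has 3, so 2 excess pairs cost +2P = +36780 cm⁻¹.
Overall CFSE = -58416 + 36780 = -21636 cm⁻¹.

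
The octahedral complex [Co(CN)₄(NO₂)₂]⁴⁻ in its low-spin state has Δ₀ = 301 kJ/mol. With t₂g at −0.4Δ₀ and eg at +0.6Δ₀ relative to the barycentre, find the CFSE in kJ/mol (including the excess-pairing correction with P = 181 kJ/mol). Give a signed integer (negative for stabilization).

Ligand charges: 4×(-1) from CN⁻ and 2×(-1) from NO₂⁻ sum to -6; with overall charge -4, Co is +2.
Group 9 minus oxidation state +2 gives a d⁷ configuration for Co²⁺.
Configuration: t₂g⁶ eg¹.
The orbital stabilization is -1.8Δ₀ = -1.8 × 301 = -542 kJ/mol.
High-spin d⁷ would be t₂g⁵ eg² with 2 pairs; low-spin has 3, so 1 excess pair costs +1P = +181 kJ/mol.
Combining: -542 + 181 = -361 kJ/mol.

-361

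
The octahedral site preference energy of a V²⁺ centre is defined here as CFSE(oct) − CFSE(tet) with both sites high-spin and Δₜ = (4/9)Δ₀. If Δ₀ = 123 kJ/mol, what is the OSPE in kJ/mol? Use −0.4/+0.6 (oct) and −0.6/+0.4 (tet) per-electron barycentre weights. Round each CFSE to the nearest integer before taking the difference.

-104

Group 5 minus oxidation state +2 gives a d³ configuration for V²⁺.
Octahedral (high-spin): t2g^3 e_g^0, CFSE = 3(−0.4) + 0(+0.6) = -1.2Δ₀ = -1.2 × 123 = -148 kJ/mol.
Tetrahedral e^2 t2^1 gives -0.8Δₜ = -0.8 × (4/9) × 123 = -44 kJ/mol.
OSPE = CFSE(oct) − CFSE(tet) = -148 − (-44) = -104 kJ/mol.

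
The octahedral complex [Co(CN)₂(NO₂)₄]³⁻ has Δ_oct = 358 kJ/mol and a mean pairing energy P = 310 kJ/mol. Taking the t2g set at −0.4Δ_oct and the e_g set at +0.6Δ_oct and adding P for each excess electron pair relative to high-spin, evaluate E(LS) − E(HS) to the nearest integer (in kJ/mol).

-96

Ligand charges: 2×(-1) from CN⁻ and 4×(-1) from NO₂⁻ sum to -6; with overall charge -3, Co is +3.
Co is in group 9, so Co³⁺ is d⁶ (9 − 3 = 6).
High-spin: t2g^4 e_g^2, CFSE = -0.4Δ_oct = -143 kJ/mol.
For low-spin the configuration is t2g^6 e_g^0: orbital energy -2.4 × 358 = -859 kJ/mol, and 2 additional pairs relative to high-spin add 620 kJ/mol, giving -239 kJ/mol.
The difference is -239 − (-143) = -96 kJ/mol, so low-spin lies lower.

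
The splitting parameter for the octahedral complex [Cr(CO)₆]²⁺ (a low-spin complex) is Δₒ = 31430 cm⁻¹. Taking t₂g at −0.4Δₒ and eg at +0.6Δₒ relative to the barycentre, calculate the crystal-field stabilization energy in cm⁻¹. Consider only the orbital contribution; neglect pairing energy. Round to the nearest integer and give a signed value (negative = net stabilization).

-50288

CO is neutral, so the +2 overall charge sits on Cr: oxidation state +2.
Group 6 minus oxidation state +2 gives a d⁴ configuration for Cr²⁺.
The d⁴ electrons fill as t₂g⁴ eg⁰.
CFSE(orbital) = 4×(-0.4Δₒ) + 0×(0.6Δₒ) = -1.6Δₒ; with Δₒ = 31430 cm⁻¹ that is -50288 cm⁻¹.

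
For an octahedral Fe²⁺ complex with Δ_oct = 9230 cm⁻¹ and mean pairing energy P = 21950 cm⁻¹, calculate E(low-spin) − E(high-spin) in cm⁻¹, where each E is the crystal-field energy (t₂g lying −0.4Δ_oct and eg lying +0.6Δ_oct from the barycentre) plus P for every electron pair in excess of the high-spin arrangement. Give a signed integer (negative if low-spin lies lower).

Fe sits in group 8; removing 2 electrons leaves Fe²⁺ with 8 − 2 = 6 d electrons.
High-spin: t₂g⁴ eg², CFSE = -0.4Δ_oct = -3692 cm⁻¹.
For low-spin the configuration is t₂g⁶ eg⁰: orbital energy -2.4 × 9230 = -22152 cm⁻¹, and 2 additional pairs relative to high-spin add 43900 cm⁻¹, giving 21748 cm⁻¹.
The difference is 21748 − (-3692) = 25440 cm⁻¹, so high-spin lies lower.

25440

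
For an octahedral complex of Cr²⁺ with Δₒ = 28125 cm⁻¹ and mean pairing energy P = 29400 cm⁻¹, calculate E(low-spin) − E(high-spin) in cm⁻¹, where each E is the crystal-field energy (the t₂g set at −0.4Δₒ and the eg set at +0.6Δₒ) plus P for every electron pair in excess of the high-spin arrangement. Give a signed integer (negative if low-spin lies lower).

Cr sits in group 6; removing 2 electrons leaves Cr²⁺ with 6 − 2 = 4 d electrons.
High-spin d⁴ fills as t₂g³ eg¹ with CFSE 3(−0.4) + 1(+0.6) = -0.6Δₒ = -16875 cm⁻¹.
Low-spin t₂g⁴ eg⁰ gives -1.6Δₒ = -45000 cm⁻¹, but forming 1 extra pair costs 1P = 29400 cm⁻¹, so E(LS) = -45000 + 29400 = -15600 cm⁻¹.
Thus E(LS) − E(HS) = 1275 cm⁻¹.

1275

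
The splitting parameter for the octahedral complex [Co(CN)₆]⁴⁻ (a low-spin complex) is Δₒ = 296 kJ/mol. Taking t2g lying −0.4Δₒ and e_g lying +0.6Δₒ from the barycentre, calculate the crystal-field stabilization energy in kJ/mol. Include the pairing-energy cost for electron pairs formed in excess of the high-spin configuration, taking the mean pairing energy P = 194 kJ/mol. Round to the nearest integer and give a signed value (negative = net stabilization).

-339

Each CN⁻ contributes -1; 6 × (-1) = -6. With overall charge -4, Co is in the +2 oxidation state.
Co is in group 9, so Co²⁺ is d⁷ (9 − 2 = 7).
Electron filling gives t2g^6 e_g^1.
The orbital stabilization is -1.8Δₒ = -1.8 × 296 = -533 kJ/mol.
Relative to high-spin t2g^5 e_g^2 (2 paired), the low-spin configuration has 1 additional pair, contributing +1 × 194 = +194 kJ/mol.
Overall CFSE = -533 + 194 = -339 kJ/mol.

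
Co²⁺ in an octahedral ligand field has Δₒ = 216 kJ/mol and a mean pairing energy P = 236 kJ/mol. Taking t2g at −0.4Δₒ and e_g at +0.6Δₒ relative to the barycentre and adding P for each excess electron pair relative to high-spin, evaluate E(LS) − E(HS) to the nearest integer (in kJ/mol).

20

Group 9 minus oxidation state +2 gives a d⁷ configuration for Co²⁺.
High-spin d⁷ fills as t2g^5 e_g^2 with CFSE 5(−0.4) + 2(+0.6) = -0.8Δₒ = -173 kJ/mol.
Low-spin: t2g^6 e_g^1, orbital CFSE = -1.8Δₒ = -389 kJ/mol; plus 1 excess pair × P = +236 kJ/mol; total -153 kJ/mol.
E(LS) − E(HS) = -153 − (-173) = 20 kJ/mol.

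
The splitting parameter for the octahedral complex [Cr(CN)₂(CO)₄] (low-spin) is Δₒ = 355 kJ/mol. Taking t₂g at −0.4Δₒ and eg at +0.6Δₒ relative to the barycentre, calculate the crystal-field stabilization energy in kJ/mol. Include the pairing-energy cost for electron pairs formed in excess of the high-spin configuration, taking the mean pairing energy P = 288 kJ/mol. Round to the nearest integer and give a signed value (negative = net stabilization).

Ligand charges: 2×(-1) from CN⁻ and 4×(+0) from CO sum to -2; with overall charge +0, Cr is +2.
Cr is in group 6, so Cr²⁺ is d⁴ (6 − 2 = 4).
Electron filling gives t₂g⁴ eg⁰.
Orbital CFSE = 4(-0.4) + 0(0.6) = -1.6Δₒ = -1.6 × 355 = -568 kJ/mol.
Pairing penalty: 1 pair vs 0 in the high-spin reference → 1 extra × P = 288 kJ/mol.
Overall CFSE = -568 + 288 = -280 kJ/mol.

-280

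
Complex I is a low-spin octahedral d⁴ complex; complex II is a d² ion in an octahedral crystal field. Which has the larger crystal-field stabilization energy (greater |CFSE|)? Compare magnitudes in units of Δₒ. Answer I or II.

I: t2g^4 e_g^0, CFSE = -1.6Δₒ.
II: t2g^2 e_g^0, CFSE = -0.8Δₒ.
So I has the larger |CFSE|.

I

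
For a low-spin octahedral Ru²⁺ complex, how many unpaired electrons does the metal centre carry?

Group 8 minus oxidation state +2 gives a d⁶ configuration for Ru²⁺.
Configuration: t₂g⁶ eg⁰, giving 0 unpaired electrons.

0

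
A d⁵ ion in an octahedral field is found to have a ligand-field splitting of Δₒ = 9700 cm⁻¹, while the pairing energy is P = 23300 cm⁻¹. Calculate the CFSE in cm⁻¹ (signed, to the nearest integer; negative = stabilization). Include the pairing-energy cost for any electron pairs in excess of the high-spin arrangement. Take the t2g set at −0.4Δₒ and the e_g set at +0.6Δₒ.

Here Δₒ < P (9700 < 23300), so the high-spin state is favoured.
That gives t2g^3 e_g^2.
Orbital CFSE = 0.0Δₒ = 0.0 × 9700 = 0 cm⁻¹.
High-spin has no excess pairs, so no pairing correction applies.

0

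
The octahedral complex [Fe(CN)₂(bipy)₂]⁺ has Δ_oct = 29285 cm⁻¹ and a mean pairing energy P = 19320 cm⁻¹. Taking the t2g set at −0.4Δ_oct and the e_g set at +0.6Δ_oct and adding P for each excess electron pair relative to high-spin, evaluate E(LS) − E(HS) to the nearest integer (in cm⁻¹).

-19930

Ligand charges: 2×(-1) from CN⁻ and 2×(+0) from bipy sum to -2; with overall charge +1, Fe is +3.
Fe is in group 8, so Fe³⁺ is d⁵ (8 − 3 = 5).
High-spin d⁵ fills as t2g^3 e_g^2 with CFSE 3(−0.4) + 2(+0.6) = 0.0Δ_oct = 0 cm⁻¹.
For low-spin the configuration is t2g^5 e_g^0: orbital energy -2.0 × 29285 = -58570 cm⁻¹, and 2 additional pairs relative to high-spin add 38640 cm⁻¹, giving -19930 cm⁻¹.
E(LS) − E(HS) = -19930 − (0) = -19930 cm⁻¹.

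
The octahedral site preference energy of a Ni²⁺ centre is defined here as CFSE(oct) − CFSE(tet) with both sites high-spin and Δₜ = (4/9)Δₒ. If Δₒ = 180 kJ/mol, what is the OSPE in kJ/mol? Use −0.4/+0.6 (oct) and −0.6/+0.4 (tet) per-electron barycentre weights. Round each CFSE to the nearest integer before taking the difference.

-152

Ni²⁺: group 10, so d-count = 10 − 2 = 8.
In an octahedral site d⁸ (HS) is t2g^6 e_g^2, giving CFSE(oct) = -1.2Δₒ = -216 kJ/mol.
In a tetrahedral site the filling is e^4 t2^4: CFSE(tet) = -0.8Δₜ = -0.8 × (4/9)(180) = -64 kJ/mol.
OSPE = CFSE(oct) − CFSE(tet) = -216 − (-64) = -152 kJ/mol.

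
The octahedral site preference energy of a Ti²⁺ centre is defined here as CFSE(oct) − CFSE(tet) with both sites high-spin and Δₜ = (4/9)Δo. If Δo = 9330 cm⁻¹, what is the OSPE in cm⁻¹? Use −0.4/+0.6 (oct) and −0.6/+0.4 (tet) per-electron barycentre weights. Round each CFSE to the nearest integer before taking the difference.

Ti sits in group 4; removing 2 electrons leaves Ti²⁺ with 4 − 2 = 2 d electrons.
Octahedral (high-spin): t₂g² eg⁰, CFSE = 2(−0.4) + 0(+0.6) = -0.8Δo = -0.8 × 9330 = -7464 cm⁻¹.
Tetrahedral e² t₂⁰ gives -1.2Δₜ = -1.2 × (4/9) × 9330 = -4976 cm⁻¹.
Subtracting, OSPE = -7464 − (-4976) = -2488 cm⁻¹.

-2488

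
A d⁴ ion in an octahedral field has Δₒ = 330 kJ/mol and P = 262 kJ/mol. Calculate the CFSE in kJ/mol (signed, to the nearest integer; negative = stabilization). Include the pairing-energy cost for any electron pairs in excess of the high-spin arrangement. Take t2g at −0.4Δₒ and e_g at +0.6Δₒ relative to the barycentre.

Here Δₒ > P (330 > 262), so the low-spin state is favoured.
Filling d⁴ accordingly: t2g^4 e_g^0.
Orbital CFSE = -1.6Δₒ = -1.6 × 330 = -528 kJ/mol.
Excess pairs vs high-spin: 1 − 0 = 1; pairing cost = +262 kJ/mol.
Net CFSE = -528 + 262 = -266 kJ/mol.

-266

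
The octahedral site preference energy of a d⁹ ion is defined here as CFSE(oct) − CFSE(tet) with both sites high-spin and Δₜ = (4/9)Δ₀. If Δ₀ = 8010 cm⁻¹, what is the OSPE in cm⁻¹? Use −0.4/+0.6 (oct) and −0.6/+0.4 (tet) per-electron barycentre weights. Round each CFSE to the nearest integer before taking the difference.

-3382

Octahedral (high-spin): t2g^6 e_g^3, CFSE = 6(−0.4) + 3(+0.6) = -0.6Δ₀ = -0.6 × 8010 = -4806 cm⁻¹.
Tetrahedral: e^4 t2^5, CFSE = 4(−0.6) + 5(+0.4) = -0.4Δₜ = -0.4 × (4/9) × 8010 = -1424 cm⁻¹.
OSPE = -4806 − (-1424) = -3382 cm⁻¹.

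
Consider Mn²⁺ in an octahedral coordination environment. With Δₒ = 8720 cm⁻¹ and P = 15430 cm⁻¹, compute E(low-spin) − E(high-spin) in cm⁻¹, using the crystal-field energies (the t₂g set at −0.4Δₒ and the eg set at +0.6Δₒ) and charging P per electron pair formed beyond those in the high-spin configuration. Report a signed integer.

13420

Mn is in group 7, so Mn²⁺ is d⁵ (7 − 2 = 5).
High-spin: t₂g³ eg², CFSE = 0.0Δₒ = 0 cm⁻¹.
Low-spin: t₂g⁵ eg⁰, orbital CFSE = -2.0Δₒ = -17440 cm⁻¹; plus 2 excess pairs × P = +30860 cm⁻¹; total 13420 cm⁻¹.
The difference is 13420 − (0) = 13420 cm⁻¹, so high-spin lies lower.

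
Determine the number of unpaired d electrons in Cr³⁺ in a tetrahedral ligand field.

Cr³⁺: group 6, so d-count = 6 − 3 = 3.
Tetrahedral splitting is small, so the complex is high-spin.
Configuration: e² t₂¹, giving 3 unpaired electrons.

3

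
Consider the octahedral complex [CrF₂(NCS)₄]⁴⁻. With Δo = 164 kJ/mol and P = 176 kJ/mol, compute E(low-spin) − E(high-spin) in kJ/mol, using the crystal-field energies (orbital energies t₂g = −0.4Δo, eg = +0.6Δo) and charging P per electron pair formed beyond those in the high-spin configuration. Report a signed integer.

12

Ligand charges: 2×(-1) from F⁻ and 4×(-1) from NCS⁻ sum to -6; with overall charge -4, Cr is +2.
Cr²⁺: group 6, so d-count = 6 − 2 = 4.
High-spin: t₂g³ eg¹, CFSE = -0.6Δo = -98 kJ/mol.
Low-spin t₂g⁴ eg⁰ gives -1.6Δo = -262 kJ/mol, but forming 1 extra pair costs 1P = 176 kJ/mol, so E(LS) = -262 + 176 = -86 kJ/mol.
The difference is -86 − (-98) = 12 kJ/mol, so high-spin lies lower.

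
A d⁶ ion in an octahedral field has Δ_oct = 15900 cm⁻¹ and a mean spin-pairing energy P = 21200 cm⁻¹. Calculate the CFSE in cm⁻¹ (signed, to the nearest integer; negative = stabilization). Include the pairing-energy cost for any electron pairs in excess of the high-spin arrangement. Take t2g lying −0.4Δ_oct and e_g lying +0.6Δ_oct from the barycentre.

-6360

Here Δ_oct < P (15900 < 21200), so the high-spin state is favoured.
That gives t2g^4 e_g^2.
Orbital CFSE = -0.4Δ_oct = -0.4 × 15900 = -6360 cm⁻¹.
High-spin has no excess pairs, so no pairing correction applies.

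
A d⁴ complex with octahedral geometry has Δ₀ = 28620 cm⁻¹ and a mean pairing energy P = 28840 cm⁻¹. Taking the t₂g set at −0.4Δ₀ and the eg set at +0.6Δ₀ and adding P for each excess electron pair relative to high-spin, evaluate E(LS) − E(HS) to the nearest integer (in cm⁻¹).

220

High-spin d⁴ fills as t₂g³ eg¹ with CFSE 3(−0.4) + 1(+0.6) = -0.6Δ₀ = -17172 cm⁻¹.
For low-spin the configuration is t₂g⁴ eg⁰: orbital energy -1.6 × 28620 = -45792 cm⁻¹, and 1 additional pair relative to high-spin adds 28840 cm⁻¹, giving -16952 cm⁻¹.
Thus E(LS) − E(HS) = 220 cm⁻¹.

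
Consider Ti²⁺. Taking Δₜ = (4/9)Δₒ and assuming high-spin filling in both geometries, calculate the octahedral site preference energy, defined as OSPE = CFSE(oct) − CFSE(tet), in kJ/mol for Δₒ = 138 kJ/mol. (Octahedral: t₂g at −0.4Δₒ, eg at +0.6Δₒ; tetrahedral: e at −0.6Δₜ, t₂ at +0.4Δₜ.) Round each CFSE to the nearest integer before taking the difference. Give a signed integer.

-36

Ti sits in group 4; removing 2 electrons leaves Ti²⁺ with 4 − 2 = 2 d electrons.
Octahedral high-spin t₂g² eg⁰: CFSE = -0.8 × 138 = -110 kJ/mol.
Tetrahedral: e² t₂⁰, CFSE = 2(−0.6) + 0(+0.4) = -1.2Δₜ = -1.2 × (4/9) × 138 = -74 kJ/mol.
OSPE = -110 − (-74) = -36 kJ/mol.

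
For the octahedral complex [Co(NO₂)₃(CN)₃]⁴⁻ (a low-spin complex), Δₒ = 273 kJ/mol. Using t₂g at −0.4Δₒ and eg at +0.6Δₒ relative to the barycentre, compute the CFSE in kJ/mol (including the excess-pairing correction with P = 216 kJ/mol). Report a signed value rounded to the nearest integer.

Ligand charges: 3×(-1) from NO₂⁻ and 3×(-1) from CN⁻ sum to -6; with overall charge -4, Co is +2.
Group 9 minus oxidation state +2 gives a d⁷ configuration for Co²⁺.
The d⁷ electrons fill as t₂g⁶ eg¹.
The orbital stabilization is -1.8Δₒ = -1.8 × 273 = -491 kJ/mol.
High-spin d⁷ would be t₂g⁵ eg² with 2 pairs; low-spin has 3, so 1 excess pair costs +1P = +216 kJ/mol.
Combining: -491 + 216 = -275 kJ/mol.

-275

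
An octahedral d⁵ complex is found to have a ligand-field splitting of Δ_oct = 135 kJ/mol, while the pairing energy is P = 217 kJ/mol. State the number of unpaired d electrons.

5

Here Δ_oct < P (135 < 217), so the high-spin state is favoured.
Filling d⁵ accordingly: t2g^3 e_g^2.
Unpaired electrons: 5.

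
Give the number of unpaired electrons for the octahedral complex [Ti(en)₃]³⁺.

en is neutral, so the +3 overall charge sits on Ti: oxidation state +3.
Ti is in group 4, so Ti³⁺ is d¹ (4 − 3 = 1).
Configuration: t₂g¹ eg⁰, giving 1 unpaired electron.

1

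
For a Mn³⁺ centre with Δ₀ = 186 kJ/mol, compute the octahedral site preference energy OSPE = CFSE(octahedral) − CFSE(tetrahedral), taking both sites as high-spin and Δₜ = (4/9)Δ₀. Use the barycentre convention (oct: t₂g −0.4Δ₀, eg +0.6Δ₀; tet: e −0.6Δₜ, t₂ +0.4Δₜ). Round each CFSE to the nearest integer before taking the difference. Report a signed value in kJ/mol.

Mn³⁺: group 7, so d-count = 7 − 3 = 4.
In an octahedral site d⁴ (HS) is t2g^3 e_g^1, giving CFSE(oct) = -0.6Δ₀ = -112 kJ/mol.
Tetrahedral: e^2 t2^2, CFSE = 2(−0.6) + 2(+0.4) = -0.4Δₜ = -0.4 × (4/9) × 186 = -33 kJ/mol.
OSPE = -112 − (-33) = -79 kJ/mol.

-79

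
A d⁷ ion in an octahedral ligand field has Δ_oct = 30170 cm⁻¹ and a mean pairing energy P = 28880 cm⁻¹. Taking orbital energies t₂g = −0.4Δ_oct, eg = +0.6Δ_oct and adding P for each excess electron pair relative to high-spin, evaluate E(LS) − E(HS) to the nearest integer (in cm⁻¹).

High-spin: t₂g⁵ eg², CFSE = -0.8Δ_oct = -24136 cm⁻¹.
Low-spin: t₂g⁶ eg¹, orbital CFSE = -1.8Δ_oct = -54306 cm⁻¹; plus 1 excess pair × P = +28880 cm⁻¹; total -25426 cm⁻¹.
E(LS) − E(HS) = -25426 − (-24136) = -1290 cm⁻¹.

-1290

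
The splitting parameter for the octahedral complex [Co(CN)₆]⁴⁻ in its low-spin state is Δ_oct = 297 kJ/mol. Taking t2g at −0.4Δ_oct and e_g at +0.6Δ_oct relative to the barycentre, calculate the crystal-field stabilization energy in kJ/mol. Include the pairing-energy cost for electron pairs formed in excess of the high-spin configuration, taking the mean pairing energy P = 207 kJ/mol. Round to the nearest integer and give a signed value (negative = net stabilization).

-328

Each CN⁻ contributes -1; 6 × (-1) = -6. With overall charge -4, Co is in the +2 oxidation state.
Co sits in group 9; removing 2 electrons leaves Co²⁺ with 9 − 2 = 7 d electrons.
Configuration: t2g^6 e_g^1.
Orbital CFSE = 6(-0.4) + 1(0.6) = -1.8Δ_oct = -1.8 × 297 = -535 kJ/mol.
High-spin d⁷ would be t2g^5 e_g^2 with 2 pairs; low-spin has 3, so 1 excess pair costs +1P = +207 kJ/mol.
Overall CFSE = -535 + 207 = -328 kJ/mol.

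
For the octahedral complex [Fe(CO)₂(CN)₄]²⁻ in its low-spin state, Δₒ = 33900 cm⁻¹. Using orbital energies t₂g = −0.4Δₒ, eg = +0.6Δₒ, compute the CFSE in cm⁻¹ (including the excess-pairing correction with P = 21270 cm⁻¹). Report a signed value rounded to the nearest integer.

Ligand charges: 2×(+0) from CO and 4×(-1) from CN⁻ sum to -4; with overall charge -2, Fe is +2.
Fe²⁺: group 8, so d-count = 8 − 2 = 6.
The d⁶ electrons fill as t₂g⁶ eg⁰.
CFSE(orbital) = 6×(-0.4Δₒ) + 0×(0.6Δₒ) = -2.4Δₒ; with Δₒ = 33900 cm⁻¹ that is -81360 cm⁻¹.
Pairing penalty: 3 pairs vs 1 in the high-spin reference → 2 extra × P = 42540 cm⁻¹.
Combining: -81360 + 42540 = -38820 cm⁻¹.

-38820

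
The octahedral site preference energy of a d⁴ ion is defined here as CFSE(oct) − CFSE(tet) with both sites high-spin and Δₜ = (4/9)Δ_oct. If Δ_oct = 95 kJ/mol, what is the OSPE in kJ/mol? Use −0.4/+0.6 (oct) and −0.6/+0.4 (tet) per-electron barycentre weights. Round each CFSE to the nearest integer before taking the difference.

Octahedral (high-spin): t₂g³ eg¹, CFSE = 3(−0.4) + 1(+0.6) = -0.6Δ_oct = -0.6 × 95 = -57 kJ/mol.
Tetrahedral e² t₂² gives -0.4Δₜ = -0.4 × (4/9) × 95 = -17 kJ/mol.
Subtracting, OSPE = -57 − (-17) = -40 kJ/mol.

-40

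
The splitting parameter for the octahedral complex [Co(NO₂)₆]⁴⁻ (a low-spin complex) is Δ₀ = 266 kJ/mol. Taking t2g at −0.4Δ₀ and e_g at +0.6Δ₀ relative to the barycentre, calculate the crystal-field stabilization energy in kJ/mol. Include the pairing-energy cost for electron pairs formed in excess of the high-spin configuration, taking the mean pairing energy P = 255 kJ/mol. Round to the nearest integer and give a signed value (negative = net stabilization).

Each NO₂⁻ contributes -1; 6 × (-1) = -6. With overall charge -4, Co is in the +2 oxidation state.
Co²⁺: group 9, so d-count = 9 − 2 = 7.
Electron filling gives t2g^6 e_g^1.
CFSE(orbital) = 6×(-0.4Δ₀) + 1×(0.6Δ₀) = -1.8Δ₀; with Δ₀ = 266 kJ/mol that is -479 kJ/mol.
Pairing penalty: 3 pairs vs 2 in the high-spin reference → 1 extra × P = 255 kJ/mol.
Combining: -479 + 255 = -224 kJ/mol.

-224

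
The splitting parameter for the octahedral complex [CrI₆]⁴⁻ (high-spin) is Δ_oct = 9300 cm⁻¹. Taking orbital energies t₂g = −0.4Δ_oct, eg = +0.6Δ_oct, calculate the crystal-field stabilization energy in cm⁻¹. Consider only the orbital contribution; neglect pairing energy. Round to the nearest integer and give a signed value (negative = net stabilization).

Each I⁻ contributes -1; 6 × (-1) = -6. With overall charge -4, Cr is in the +2 oxidation state.
Cr²⁺: group 6, so d-count = 6 − 2 = 4.
Electron filling gives t₂g³ eg¹.
The orbital stabilization is -0.6Δ_oct = -0.6 × 9300 = -5580 cm⁻¹.

-5580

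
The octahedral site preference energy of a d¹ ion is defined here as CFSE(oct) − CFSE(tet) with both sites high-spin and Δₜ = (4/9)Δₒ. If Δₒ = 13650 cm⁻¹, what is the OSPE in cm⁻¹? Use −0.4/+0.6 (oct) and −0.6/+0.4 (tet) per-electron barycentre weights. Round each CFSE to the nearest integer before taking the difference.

-1820

Octahedral (high-spin): t2g^1 e_g^0, CFSE = 1(−0.4) + 0(+0.6) = -0.4Δₒ = -0.4 × 13650 = -5460 cm⁻¹.
In a tetrahedral site the filling is e^1 t2^0: CFSE(tet) = -0.6Δₜ = -0.6 × (4/9)(13650) = -3640 cm⁻¹.
OSPE = -5460 − (-3640) = -1820 cm⁻¹.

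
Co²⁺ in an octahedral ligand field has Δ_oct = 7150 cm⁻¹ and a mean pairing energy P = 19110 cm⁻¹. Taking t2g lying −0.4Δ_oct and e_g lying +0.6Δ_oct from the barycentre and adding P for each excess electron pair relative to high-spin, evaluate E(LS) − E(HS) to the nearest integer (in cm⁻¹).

11960

Co²⁺: group 9, so d-count = 9 − 2 = 7.
High-spin: t2g^5 e_g^2, CFSE = -0.8Δ_oct = -5720 cm⁻¹.
For low-spin the configuration is t2g^6 e_g^1: orbital energy -1.8 × 7150 = -12870 cm⁻¹, and 1 additional pair relative to high-spin adds 19110 cm⁻¹, giving 6240 cm⁻¹.
The difference is 6240 − (-5720) = 11960 cm⁻¹, so high-spin lies lower.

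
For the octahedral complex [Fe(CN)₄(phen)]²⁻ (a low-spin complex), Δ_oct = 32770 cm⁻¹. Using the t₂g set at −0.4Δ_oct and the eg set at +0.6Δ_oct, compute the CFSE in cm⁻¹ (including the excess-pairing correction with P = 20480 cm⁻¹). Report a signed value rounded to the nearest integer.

Ligand charges: 4×(-1) from CN⁻ and 1×(+0) from phen sum to -4; with overall charge -2, Fe is +2.
Fe²⁺: group 8, so d-count = 8 − 2 = 6.
Configuration: t₂g⁶ eg⁰.
CFSE(orbital) = 6×(-0.4Δ_oct) + 0×(0.6Δ_oct) = -2.4Δ_oct; with Δ_oct = 32770 cm⁻¹ that is -78648 cm⁻¹.
Relative to high-spin t₂g⁴ eg² (1 paired), the low-spin configuration has 2 additional pairs, contributing +2 × 20480 = +40960 cm⁻¹.
Combining: -78648 + 40960 = -37688 cm⁻¹.

-37688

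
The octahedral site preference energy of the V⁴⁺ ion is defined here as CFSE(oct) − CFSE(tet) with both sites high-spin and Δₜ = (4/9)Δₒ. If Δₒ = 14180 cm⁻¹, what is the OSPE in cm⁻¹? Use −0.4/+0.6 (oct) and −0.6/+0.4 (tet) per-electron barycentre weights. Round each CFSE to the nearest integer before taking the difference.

-1891

V sits in group 5; removing 4 electrons leaves V⁴⁺ with 5 − 4 = 1 d electrons.
In an octahedral site d¹ (HS) is t₂g¹ eg⁰, giving CFSE(oct) = -0.4Δₒ = -5672 cm⁻¹.
Tetrahedral: e¹ t₂⁰, CFSE = 1(−0.6) + 0(+0.4) = -0.6Δₜ = -0.6 × (4/9) × 14180 = -3781 cm⁻¹.
OSPE = -5672 − (-3781) = -1891 cm⁻¹.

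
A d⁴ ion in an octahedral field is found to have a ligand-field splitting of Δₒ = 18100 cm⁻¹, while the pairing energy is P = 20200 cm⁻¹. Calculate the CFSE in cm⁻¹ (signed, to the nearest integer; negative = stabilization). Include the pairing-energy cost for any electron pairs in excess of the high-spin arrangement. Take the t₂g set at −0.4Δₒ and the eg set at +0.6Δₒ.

-10860

Since Δₒ = 18100 cm⁻¹ < P = 20200 cm⁻¹, the complex adopts the high-spin configuration.
Filling d⁴ accordingly: t₂g³ eg¹.
Orbital CFSE = -0.6Δₒ = -0.6 × 18100 = -10860 cm⁻¹.
High-spin has no excess pairs, so no pairing correction applies.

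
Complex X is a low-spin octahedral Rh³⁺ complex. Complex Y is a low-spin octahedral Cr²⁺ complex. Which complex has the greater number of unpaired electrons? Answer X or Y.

X: Rh sits in group 9; removing 3 electrons leaves Rh³⁺ with 9 − 3 = 6 d electrons; t2g^6 e_g^0 → 0 unpaired.
Y: Cr is in group 6, so Cr²⁺ is d⁴ (6 − 2 = 4); t₂g⁴ eg⁰ → 2 unpaired.
So Y has more unpaired electrons.

Y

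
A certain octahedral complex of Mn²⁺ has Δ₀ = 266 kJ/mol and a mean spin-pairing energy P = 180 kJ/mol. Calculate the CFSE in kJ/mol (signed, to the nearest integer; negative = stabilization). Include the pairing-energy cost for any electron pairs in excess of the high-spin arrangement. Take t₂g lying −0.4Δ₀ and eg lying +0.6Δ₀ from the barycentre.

-172

Mn²⁺: group 7, so d-count = 7 − 2 = 5.
With Δ₀ > P the complex is low-spin.
That gives t₂g⁵ eg⁰.
Orbital CFSE = -2.0Δ₀ = -2.0 × 266 = -532 kJ/mol.
Excess pairs vs high-spin: 2 − 0 = 2; pairing cost = +360 kJ/mol.
Net CFSE = -532 + 360 = -172 kJ/mol.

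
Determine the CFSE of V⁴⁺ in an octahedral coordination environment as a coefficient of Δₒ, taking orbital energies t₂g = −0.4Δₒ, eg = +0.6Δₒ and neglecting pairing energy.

V sits in group 5; removing 4 electrons leaves V⁴⁺ with 5 − 4 = 1 d electrons.
Configuration: t₂g¹ eg⁰.
CFSE = 1(-0.4Δₒ) + 0(0.6Δₒ) = -0.4Δₒ + 0.0Δₒ = -0.4Δₒ.

-0.4 Δₒ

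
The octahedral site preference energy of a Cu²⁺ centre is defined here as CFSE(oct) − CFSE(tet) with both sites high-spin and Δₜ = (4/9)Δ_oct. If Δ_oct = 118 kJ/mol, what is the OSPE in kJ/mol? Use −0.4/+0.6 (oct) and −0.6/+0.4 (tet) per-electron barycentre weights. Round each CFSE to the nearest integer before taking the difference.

-50

Cu sits in group 11; removing 2 electrons leaves Cu²⁺ with 11 − 2 = 9 d electrons.
In an octahedral site d⁹ (HS) is t₂g⁶ eg³, giving CFSE(oct) = -0.6Δ_oct = -71 kJ/mol.
In a tetrahedral site the filling is e⁴ t₂⁵: CFSE(tet) = -0.4Δₜ = -0.4 × (4/9)(118) = -21 kJ/mol.
Subtracting, OSPE = -71 − (-21) = -50 kJ/mol.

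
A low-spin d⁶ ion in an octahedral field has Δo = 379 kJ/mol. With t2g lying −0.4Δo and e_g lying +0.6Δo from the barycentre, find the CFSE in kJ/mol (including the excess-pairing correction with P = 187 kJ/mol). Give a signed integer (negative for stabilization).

Electron filling gives t2g^6 e_g^0.
The orbital stabilization is -2.4Δo = -2.4 × 379 = -910 kJ/mol.
Pairing penalty: 3 pairs vs 1 in the high-spin reference → 2 extra × P = 374 kJ/mol.
Net CFSE = -910 + 374 = -536 kJ/mol.

-536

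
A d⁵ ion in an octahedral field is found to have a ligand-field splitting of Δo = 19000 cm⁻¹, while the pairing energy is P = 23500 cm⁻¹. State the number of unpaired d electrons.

5

With Δo < P the complex is high-spin.
Filling d⁵ accordingly: t₂g³ eg².
Unpaired electrons: 5.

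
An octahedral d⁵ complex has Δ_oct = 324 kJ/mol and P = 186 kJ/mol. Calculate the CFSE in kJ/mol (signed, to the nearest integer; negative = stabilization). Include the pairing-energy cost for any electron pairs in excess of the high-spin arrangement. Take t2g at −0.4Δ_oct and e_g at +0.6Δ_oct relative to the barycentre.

-276

Δ_oct > P, so pairing is preferred: the ground state is low-spin.
That gives t2g^5 e_g^0.
Orbital CFSE = -2.0Δ_oct = -2.0 × 324 = -648 kJ/mol.
Excess pairs vs high-spin: 2 − 0 = 2; pairing cost = +372 kJ/mol.
Net CFSE = -648 + 372 = -276 kJ/mol.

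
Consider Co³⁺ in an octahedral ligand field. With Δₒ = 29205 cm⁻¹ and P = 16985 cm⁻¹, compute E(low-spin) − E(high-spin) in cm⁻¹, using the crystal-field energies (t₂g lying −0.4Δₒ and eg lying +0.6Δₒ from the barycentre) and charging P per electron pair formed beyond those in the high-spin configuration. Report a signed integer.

-24440

Co³⁺: group 9, so d-count = 9 − 3 = 6.
In the high-spin limit (t₂g⁴ eg²) the orbital term is -0.4Δₒ = -11682 cm⁻¹, with no excess pairing.
Low-spin t₂g⁶ eg⁰ gives -2.4Δₒ = -70092 cm⁻¹, but forming 2 extra pairs costs 2P = 33970 cm⁻¹, so E(LS) = -70092 + 33970 = -36122 cm⁻¹.
Thus E(LS) − E(HS) = -24440 cm⁻¹.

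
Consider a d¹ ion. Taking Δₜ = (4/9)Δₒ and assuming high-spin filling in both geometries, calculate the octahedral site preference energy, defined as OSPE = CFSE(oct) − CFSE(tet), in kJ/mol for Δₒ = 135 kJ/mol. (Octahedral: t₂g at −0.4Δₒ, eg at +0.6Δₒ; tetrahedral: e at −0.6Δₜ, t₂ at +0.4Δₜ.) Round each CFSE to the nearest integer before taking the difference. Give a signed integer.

-18

Octahedral (high-spin): t₂g¹ eg⁰, CFSE = 1(−0.4) + 0(+0.6) = -0.4Δₒ = -0.4 × 135 = -54 kJ/mol.
In a tetrahedral site the filling is e¹ t₂⁰: CFSE(tet) = -0.6Δₜ = -0.6 × (4/9)(135) = -36 kJ/mol.
OSPE = -54 − (-36) = -18 kJ/mol.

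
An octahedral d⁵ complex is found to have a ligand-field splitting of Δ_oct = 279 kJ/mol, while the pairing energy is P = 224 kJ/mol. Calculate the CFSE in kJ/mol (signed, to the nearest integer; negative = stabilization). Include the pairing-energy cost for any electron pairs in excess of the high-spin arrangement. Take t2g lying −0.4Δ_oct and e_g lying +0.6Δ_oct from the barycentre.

-110

Since Δ_oct = 279 kJ/mol > P = 224 kJ/mol, the complex adopts the low-spin configuration.
Configuration: t2g^5 e_g^0.
Orbital CFSE = -2.0Δ_oct = -2.0 × 279 = -558 kJ/mol.
Excess pairs vs high-spin: 2 − 0 = 2; pairing cost = +448 kJ/mol.
Net CFSE = -558 + 448 = -110 kJ/mol.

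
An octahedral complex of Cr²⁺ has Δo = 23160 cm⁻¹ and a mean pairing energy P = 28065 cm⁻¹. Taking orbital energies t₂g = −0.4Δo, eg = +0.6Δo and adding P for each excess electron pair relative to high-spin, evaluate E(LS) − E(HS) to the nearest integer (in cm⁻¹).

4905

Cr is in group 6, so Cr²⁺ is d⁴ (6 − 2 = 4).
High-spin d⁴ fills as t₂g³ eg¹ with CFSE 3(−0.4) + 1(+0.6) = -0.6Δo = -13896 cm⁻¹.
Low-spin t₂g⁴ eg⁰ gives -1.6Δo = -37056 cm⁻¹, but forming 1 extra pair costs 1P = 28065 cm⁻¹, so E(LS) = -37056 + 28065 = -8991 cm⁻¹.
E(LS) − E(HS) = -8991 − (-13896) = 4905 cm⁻¹.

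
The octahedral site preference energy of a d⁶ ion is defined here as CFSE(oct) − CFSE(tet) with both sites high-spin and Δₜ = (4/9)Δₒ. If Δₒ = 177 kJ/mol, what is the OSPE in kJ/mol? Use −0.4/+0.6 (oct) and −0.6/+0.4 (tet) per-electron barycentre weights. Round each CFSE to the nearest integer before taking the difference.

Octahedral (high-spin): t2g^4 e_g^2, CFSE = 4(−0.4) + 2(+0.6) = -0.4Δₒ = -0.4 × 177 = -71 kJ/mol.
Tetrahedral e^3 t2^3 gives -0.6Δₜ = -0.6 × (4/9) × 177 = -47 kJ/mol.
Subtracting, OSPE = -71 − (-47) = -24 kJ/mol.

-24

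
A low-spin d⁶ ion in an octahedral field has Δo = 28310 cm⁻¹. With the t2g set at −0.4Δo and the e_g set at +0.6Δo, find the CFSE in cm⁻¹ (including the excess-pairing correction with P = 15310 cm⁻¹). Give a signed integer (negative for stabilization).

-37324

Configuration: t2g^6 e_g^0.
CFSE(orbital) = 6×(-0.4Δo) + 0×(0.6Δo) = -2.4Δo; with Δo = 28310 cm⁻¹ that is -67944 cm⁻¹.
High-spin d⁶ would be t2g^4 e_g^2 with 1 pair; low-spin has 3, so 2 excess pairs cost +2P = +30620 cm⁻¹.
Net CFSE = -67944 + 30620 = -37324 cm⁻¹.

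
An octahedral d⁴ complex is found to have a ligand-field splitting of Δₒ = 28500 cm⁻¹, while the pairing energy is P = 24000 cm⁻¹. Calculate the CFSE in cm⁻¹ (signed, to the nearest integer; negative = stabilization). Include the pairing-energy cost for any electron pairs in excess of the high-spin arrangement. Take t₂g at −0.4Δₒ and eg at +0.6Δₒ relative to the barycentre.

-21600

Δₒ > P, so pairing is preferred: the ground state is low-spin.
Configuration: t₂g⁴ eg⁰.
Orbital CFSE = -1.6Δₒ = -1.6 × 28500 = -45600 cm⁻¹.
Excess pairs vs high-spin: 1 − 0 = 1; pairing cost = +24000 cm⁻¹.
Net CFSE = -45600 + 24000 = -21600 cm⁻¹.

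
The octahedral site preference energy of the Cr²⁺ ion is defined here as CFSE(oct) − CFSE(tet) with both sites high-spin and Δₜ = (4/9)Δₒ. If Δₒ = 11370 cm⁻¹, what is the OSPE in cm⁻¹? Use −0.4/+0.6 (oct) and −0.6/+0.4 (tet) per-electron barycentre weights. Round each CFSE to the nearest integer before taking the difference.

Cr is in group 6, so Cr²⁺ is d⁴ (6 − 2 = 4).
Octahedral (high-spin): t₂g³ eg¹, CFSE = 3(−0.4) + 1(+0.6) = -0.6Δₒ = -0.6 × 11370 = -6822 cm⁻¹.
Tetrahedral: e² t₂², CFSE = 2(−0.6) + 2(+0.4) = -0.4Δₜ = -0.4 × (4/9) × 11370 = -2021 cm⁻¹.
OSPE = CFSE(oct) − CFSE(tet) = -6822 − (-2021) = -4801 cm⁻¹.

-4801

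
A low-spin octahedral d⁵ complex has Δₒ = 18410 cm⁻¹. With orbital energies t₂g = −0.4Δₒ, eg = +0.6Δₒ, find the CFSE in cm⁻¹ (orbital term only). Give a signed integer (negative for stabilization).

-36820

The d⁵ electrons fill as t₂g⁵ eg⁰.
Orbital CFSE = 5(-0.4) + 0(0.6) = -2.0Δₒ = -2.0 × 18410 = -36820 cm⁻¹.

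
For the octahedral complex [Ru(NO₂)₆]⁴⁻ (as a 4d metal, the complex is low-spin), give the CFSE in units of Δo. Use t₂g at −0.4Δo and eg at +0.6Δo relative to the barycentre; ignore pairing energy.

-2.4 Δo

Each NO₂⁻ contributes -1; 6 × (-1) = -6. With overall charge -4, Ru is in the +2 oxidation state.
Ru sits in group 8; removing 2 electrons leaves Ru²⁺ with 8 − 2 = 6 d electrons.
Configuration: t₂g⁶ eg⁰.
CFSE = 6(-0.4Δo) + 0(0.6Δo) = -2.4Δo + 0.0Δo = -2.4Δo.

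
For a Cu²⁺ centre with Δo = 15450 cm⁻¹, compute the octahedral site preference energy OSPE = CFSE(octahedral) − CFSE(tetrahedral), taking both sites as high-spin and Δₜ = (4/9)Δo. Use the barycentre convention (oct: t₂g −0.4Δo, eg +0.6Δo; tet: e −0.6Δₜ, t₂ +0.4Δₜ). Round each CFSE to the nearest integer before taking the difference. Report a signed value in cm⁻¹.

-6523

Cu²⁺: group 11, so d-count = 11 − 2 = 9.
Octahedral high-spin t₂g⁶ eg³: CFSE = -0.6 × 15450 = -9270 cm⁻¹.
In a tetrahedral site the filling is e⁴ t₂⁵: CFSE(tet) = -0.4Δₜ = -0.4 × (4/9)(15450) = -2747 cm⁻¹.
OSPE = CFSE(oct) − CFSE(tet) = -9270 − (-2747) = -6523 cm⁻¹.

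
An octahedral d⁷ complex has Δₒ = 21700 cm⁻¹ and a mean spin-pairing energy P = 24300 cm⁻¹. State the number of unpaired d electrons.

3

Here Δₒ < P (21700 < 24300), so the high-spin state is favoured.
That gives t₂g⁵ eg².
Unpaired electrons: 3.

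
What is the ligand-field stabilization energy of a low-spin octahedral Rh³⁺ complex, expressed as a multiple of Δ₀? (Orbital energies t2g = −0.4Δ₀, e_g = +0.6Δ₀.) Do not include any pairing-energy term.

-2.4 Δ₀

Rh sits in group 9; removing 3 electrons leaves Rh³⁺ with 9 − 3 = 6 d electrons.
Configuration: t2g^6 e_g^0.
CFSE = 6(-0.4Δ₀) + 0(0.6Δ₀) = -2.4Δ₀ + 0.0Δ₀ = -2.4Δ₀.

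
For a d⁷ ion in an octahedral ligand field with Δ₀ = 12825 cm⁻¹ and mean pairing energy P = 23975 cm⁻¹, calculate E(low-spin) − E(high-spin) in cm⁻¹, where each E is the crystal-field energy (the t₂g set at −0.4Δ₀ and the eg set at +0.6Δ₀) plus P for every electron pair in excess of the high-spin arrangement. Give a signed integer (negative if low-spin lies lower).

High-spin: t₂g⁵ eg², CFSE = -0.8Δ₀ = -10260 cm⁻¹.
Low-spin: t₂g⁶ eg¹, orbital CFSE = -1.8Δ₀ = -23085 cm⁻¹; plus 1 excess pair × P = +23975 cm⁻¹; total 890 cm⁻¹.
Thus E(LS) − E(HS) = 11150 cm⁻¹.

11150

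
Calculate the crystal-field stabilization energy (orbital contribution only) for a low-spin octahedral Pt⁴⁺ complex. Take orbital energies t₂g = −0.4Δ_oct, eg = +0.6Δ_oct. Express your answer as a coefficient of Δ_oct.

-2.4 Δ_oct

Group 10 minus oxidation state +4 gives a d⁶ configuration for Pt⁴⁺.
Configuration: t₂g⁶ eg⁰.
CFSE = 6(-0.4Δ_oct) + 0(0.6Δ_oct) = -2.4Δ_oct + 0.0Δ_oct = -2.4Δ_oct.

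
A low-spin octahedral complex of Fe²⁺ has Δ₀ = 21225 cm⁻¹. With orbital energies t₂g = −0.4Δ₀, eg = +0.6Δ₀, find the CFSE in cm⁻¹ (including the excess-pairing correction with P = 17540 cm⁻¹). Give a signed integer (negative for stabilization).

-15860

Fe is in group 8, so Fe²⁺ is d⁶ (8 − 2 = 6).
Electron filling gives t₂g⁶ eg⁰.
Orbital CFSE = 6(-0.4) + 0(0.6) = -2.4Δ₀ = -2.4 × 21225 = -50940 cm⁻¹.
Pairing penalty: 3 pairs vs 1 in the high-spin reference → 2 extra × P = 35080 cm⁻¹.
Overall CFSE = -50940 + 35080 = -15860 cm⁻¹.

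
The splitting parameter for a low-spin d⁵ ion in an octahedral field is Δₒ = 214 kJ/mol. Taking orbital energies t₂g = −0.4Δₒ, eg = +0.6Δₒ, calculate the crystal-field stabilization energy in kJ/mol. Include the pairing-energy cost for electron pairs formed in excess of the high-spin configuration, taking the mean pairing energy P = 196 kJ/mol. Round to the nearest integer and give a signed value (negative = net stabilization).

-36

Electron filling gives t₂g⁵ eg⁰.
CFSE(orbital) = 5×(-0.4Δₒ) + 0×(0.6Δₒ) = -2.0Δₒ; with Δₒ = 214 kJ/mol that is -428 kJ/mol.
Relative to high-spin t₂g³ eg² (0 paired), the low-spin configuration has 2 additional pairs, contributing +2 × 196 = +392 kJ/mol.
Net CFSE = -428 + 392 = -36 kJ/mol.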